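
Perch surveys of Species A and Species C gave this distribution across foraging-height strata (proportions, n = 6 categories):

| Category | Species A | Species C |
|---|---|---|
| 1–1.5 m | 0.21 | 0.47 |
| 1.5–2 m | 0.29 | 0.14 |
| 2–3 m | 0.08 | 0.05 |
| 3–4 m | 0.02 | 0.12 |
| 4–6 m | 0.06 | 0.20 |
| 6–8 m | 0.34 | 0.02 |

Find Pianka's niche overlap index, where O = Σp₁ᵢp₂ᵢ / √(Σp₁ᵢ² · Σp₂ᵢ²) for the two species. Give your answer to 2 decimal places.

0.60

Σ p₁ᵢp₂ᵢ = 0.0987 + 0.0406 + 0.0040 + 0.0024 + 0.0120 + 0.0068 = 0.1645
Σp_1ᵢ² = 0.21² + 0.29² + 0.08² + 0.02² + 0.06² + 0.34² = 0.0441 + 0.0841 + 0.0064 + 0.0004 + 0.0036 + 0.1156 = 0.2542
Σp_2ᵢ² = 0.47² + 0.14² + 0.05² + 0.12² + 0.20² + 0.02² = 0.2209 + 0.0196 + 0.0025 + 0.0144 + 0.0400 + 0.0004 = 0.2978
O = 0.1645 / √(0.2542 × 0.2978) = 0.1645 / 0.27514 = 0.5979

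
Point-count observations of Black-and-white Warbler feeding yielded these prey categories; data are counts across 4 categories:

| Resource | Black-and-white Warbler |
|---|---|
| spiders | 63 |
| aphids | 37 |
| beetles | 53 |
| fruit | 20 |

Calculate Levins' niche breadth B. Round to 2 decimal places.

3.50

Proportions for Black-and-white Warbler (n=173): 63/173=0.3642, 37/173=0.2139, 53/173=0.3064, 20/173=0.1156
Σpᵢ² = 0.3642² + 0.2139² + 0.3064² + 0.1156² = 0.132642 + 0.045753 + 0.093881 + 0.013363 = 0.285639
B = 1 / 0.285639 = 3.5009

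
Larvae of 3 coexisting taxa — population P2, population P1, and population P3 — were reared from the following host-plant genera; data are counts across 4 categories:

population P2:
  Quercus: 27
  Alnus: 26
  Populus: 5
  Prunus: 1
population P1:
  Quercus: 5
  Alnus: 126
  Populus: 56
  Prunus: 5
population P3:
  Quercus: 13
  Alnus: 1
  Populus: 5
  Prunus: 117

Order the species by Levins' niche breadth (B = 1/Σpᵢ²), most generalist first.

Proportions for population P2 (n=59): 27/59=0.4576, 26/59=0.4407, 5/59=0.0847, 1/59=0.0169
Proportions for population P1 (n=192): 5/192=0.0260, 126/192=0.6563, 56/192=0.2917, 5/192=0.0260
Proportions for population P3 (n=136): 13/136=0.0956, 1/136=0.0074, 5/136=0.0368, 117/136=0.8603
Σp_P2ᵢ² = 0.4576² + 0.4407² + 0.0847² + 0.0169² = 0.209398 + 0.194216 + 0.007174 + 0.000286 = 0.411074
B_P2 = 1 / 0.411074 = 2.4327
Σp_P1ᵢ² = 0.0260² + 0.6563² + 0.2917² + 0.0260² = 0.000676 + 0.430730 + 0.085089 + 0.000676 = 0.517171
B_P1 = 1 / 0.517171 = 1.9336
Σp_P3ᵢ² = 0.0956² + 0.0074² + 0.0368² + 0.8603² = 0.009139 + 0.000055 + 0.001354 + 0.740116 = 0.750664
B_P3 = 1 / 0.750664 = 1.3322
Ranking by B (broadest → narrowest): population P2 (2.43) > population P1 (1.93) > population P3 (1.33)

population P2 > population P1 > population P3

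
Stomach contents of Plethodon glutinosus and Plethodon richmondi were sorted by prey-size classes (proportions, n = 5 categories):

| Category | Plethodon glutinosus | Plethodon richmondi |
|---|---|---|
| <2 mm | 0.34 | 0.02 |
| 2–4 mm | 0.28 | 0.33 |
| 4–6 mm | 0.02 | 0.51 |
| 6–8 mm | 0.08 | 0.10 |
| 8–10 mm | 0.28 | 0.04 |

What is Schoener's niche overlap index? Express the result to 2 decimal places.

Σ|p₁ᵢ − p₂ᵢ| = 0.32 + 0.05 + 0.49 + 0.02 + 0.24 = 1.12
D = 1 − ½ × 1.12 = 1 − 0.560 = 0.4400

0.44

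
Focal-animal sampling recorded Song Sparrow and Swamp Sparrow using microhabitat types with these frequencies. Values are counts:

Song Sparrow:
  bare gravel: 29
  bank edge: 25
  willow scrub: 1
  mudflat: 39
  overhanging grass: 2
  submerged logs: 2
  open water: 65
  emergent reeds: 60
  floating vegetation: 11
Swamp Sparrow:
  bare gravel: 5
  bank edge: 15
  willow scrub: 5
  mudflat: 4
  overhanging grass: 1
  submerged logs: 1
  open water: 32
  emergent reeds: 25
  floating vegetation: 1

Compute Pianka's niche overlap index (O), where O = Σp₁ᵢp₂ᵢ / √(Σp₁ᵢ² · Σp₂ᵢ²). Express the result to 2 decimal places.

0.93

Proportions for Song Sparrow (n=234): 29/234=0.1239, 25/234=0.1068, 1/234=0.0043, 39/234=0.1667, 2/234=0.0085, 2/234=0.0085, 65/234=0.2778, 60/234=0.2564, 11/234=0.0470
Proportions for Swamp Sparrow (n=89): 5/89=0.0562, 15/89=0.1685, 5/89=0.0562, 4/89=0.0449, 1/89=0.0112, 1/89=0.0112, 32/89=0.3596, 25/89=0.2809, 1/89=0.0112
Σ p₁ᵢp₂ᵢ = 0.006963 + 0.017996 + 0.000242 + 0.007485 + 0.000095 + 0.000095 + 0.099897 + 0.072023 + 0.000526 = 0.205322
Σp_1ᵢ² = 0.1239² + 0.1068² + 0.0043² + 0.1667² + 0.0085² + 0.0085² + 0.2778² + 0.2564² + 0.0470² = 0.015351 + 0.011406 + 0.000018 + 0.027789 + 0.000072 + 0.000072 + 0.077173 + 0.065741 + 0.002209 = 0.199831
Σp_2ᵢ² = 0.0562² + 0.1685² + 0.0562² + 0.0449² + 0.0112² + 0.0112² + 0.3596² + 0.2809² + 0.0112² = 0.003158 + 0.028392 + 0.003158 + 0.002016 + 0.000125 + 0.000125 + 0.129312 + 0.078905 + 0.000125 = 0.245316
O = 0.205322 / √(0.199831 × 0.245316) = 0.205322 / 0.2214085 = 0.9273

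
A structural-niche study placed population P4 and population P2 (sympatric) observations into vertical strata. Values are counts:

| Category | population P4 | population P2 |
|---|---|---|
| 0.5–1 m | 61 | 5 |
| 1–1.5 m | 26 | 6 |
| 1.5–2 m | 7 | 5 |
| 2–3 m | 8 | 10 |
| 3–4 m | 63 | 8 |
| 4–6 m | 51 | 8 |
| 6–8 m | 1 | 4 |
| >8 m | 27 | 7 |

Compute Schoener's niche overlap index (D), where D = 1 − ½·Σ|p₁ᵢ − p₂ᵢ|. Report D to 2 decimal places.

0.68

Proportions for population P4 (n=244): 61/244=0.2500, 26/244=0.1066, 7/244=0.0287, 8/244=0.0328, 63/244=0.2582, 51/244=0.2090, 1/244=0.0041, 27/244=0.1107
Proportions for population P2 (n=53): 5/53=0.0943, 6/53=0.1132, 5/53=0.0943, 10/53=0.1887, 8/53=0.1509, 8/53=0.1509, 4/53=0.0755, 7/53=0.1321
Σ|p₁ᵢ − p₂ᵢ| = 0.1557 + 0.0066 + 0.0656 + 0.1559 + 0.1073 + 0.0581 + 0.0714 + 0.0214 = 0.6420
D = 1 − ½ × 0.6420 = 1 − 0.32100 = 0.67900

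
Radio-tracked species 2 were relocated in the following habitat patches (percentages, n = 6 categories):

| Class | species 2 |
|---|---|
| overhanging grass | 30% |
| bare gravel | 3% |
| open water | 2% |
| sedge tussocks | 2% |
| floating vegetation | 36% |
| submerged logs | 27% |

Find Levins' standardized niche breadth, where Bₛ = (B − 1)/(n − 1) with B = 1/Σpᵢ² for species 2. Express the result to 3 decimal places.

Convert percentages to proportions (divide by 100).
Σpᵢ² = 0.30² + 0.03² + 0.02² + 0.02² + 0.36² + 0.27² = 0.0900 + 0.0009 + 0.0004 + 0.0004 + 0.1296 + 0.0729 = 0.2942
B = 1 / 0.2942 = 3.39905
Bₛ = (B − 1)/(n − 1) = (3.39905 − 1)/(6 − 1) = 2.39905/5 = 0.47981

0.480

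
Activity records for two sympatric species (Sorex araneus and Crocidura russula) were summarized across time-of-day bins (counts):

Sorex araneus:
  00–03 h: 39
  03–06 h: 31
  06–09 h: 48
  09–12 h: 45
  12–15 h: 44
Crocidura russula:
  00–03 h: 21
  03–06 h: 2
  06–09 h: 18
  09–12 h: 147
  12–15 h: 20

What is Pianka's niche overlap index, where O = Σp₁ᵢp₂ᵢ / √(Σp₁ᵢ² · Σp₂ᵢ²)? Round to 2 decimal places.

Proportions for Sorex araneus (n=207): 39/207=0.1884, 31/207=0.1498, 48/207=0.2319, 45/207=0.2174, 44/207=0.2126
Proportions for Crocidura russula (n=208): 21/208=0.1010, 2/208=0.0096, 18/208=0.0865, 147/208=0.7067, 20/208=0.0962
Σ p₁ᵢp₂ᵢ = 0.019028 + 0.001438 + 0.020059 + 0.153637 + 0.020452 = 0.214614
Σp_1ᵢ² = 0.1884² + 0.1498² + 0.2319² + 0.2174² + 0.2126² = 0.035495 + 0.022440 + 0.053778 + 0.047263 + 0.045199 = 0.204175
Σp_2ᵢ² = 0.1010² + 0.0096² + 0.0865² + 0.7067² + 0.0962² = 0.010201 + 0.000092 + 0.007482 + 0.499425 + 0.009254 = 0.526454
O = 0.214614 / √(0.204175 × 0.526454) = 0.214614 / 0.3278548 = 0.6546

0.65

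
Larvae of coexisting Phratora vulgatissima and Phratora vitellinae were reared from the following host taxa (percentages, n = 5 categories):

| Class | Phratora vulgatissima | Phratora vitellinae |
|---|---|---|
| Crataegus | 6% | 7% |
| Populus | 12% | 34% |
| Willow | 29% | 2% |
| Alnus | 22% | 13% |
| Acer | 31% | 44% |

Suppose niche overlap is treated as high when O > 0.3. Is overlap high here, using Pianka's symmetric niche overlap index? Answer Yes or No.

Yes

Convert percentages to proportions (divide by 100).
Σ p₁ᵢp₂ᵢ = 0.0042 + 0.0408 + 0.0058 + 0.0286 + 0.1364 = 0.2158
Σp_1ᵢ² = 0.06² + 0.12² + 0.29² + 0.22² + 0.31² = 0.0036 + 0.0144 + 0.0841 + 0.0484 + 0.0961 = 0.2466
Σp_2ᵢ² = 0.07² + 0.34² + 0.02² + 0.13² + 0.44² = 0.0049 + 0.1156 + 0.0004 + 0.0169 + 0.1936 = 0.3314
O = 0.2158 / √(0.2466 × 0.3314) = 0.2158 / 0.28587 = 0.7549
O = 0.7549 > 0.3 → Yes.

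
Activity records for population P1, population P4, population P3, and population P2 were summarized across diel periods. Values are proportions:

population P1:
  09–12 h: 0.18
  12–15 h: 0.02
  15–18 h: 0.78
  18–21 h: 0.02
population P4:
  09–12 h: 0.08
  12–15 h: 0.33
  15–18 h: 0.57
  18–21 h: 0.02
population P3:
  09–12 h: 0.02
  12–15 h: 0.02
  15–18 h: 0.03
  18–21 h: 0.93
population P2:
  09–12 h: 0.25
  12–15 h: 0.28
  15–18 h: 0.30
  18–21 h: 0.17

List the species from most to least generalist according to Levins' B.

Σp_P1ᵢ² = 0.18² + 0.02² + 0.78² + 0.02² = 0.0324 + 0.0004 + 0.6084 + 0.0004 = 0.6416
B_P1 = 1 / 0.6416 = 1.5586
Σp_P4ᵢ² = 0.08² + 0.33² + 0.57² + 0.02² = 0.0064 + 0.1089 + 0.3249 + 0.0004 = 0.4406
B_P4 = 1 / 0.4406 = 2.2696
Σp_P3ᵢ² = 0.02² + 0.02² + 0.03² + 0.93² = 0.0004 + 0.0004 + 0.0009 + 0.8649 = 0.8666
B_P3 = 1 / 0.8666 = 1.1539
Σp_P2ᵢ² = 0.25² + 0.28² + 0.30² + 0.17² = 0.0625 + 0.0784 + 0.0900 + 0.0289 = 0.2598
B_P2 = 1 / 0.2598 = 3.8491
Ranking by B (broadest → narrowest): population P2 (3.85) > population P4 (2.27) > population P1 (1.56) > population P3 (1.15)

population P2 > population P4 > population P1 > population P3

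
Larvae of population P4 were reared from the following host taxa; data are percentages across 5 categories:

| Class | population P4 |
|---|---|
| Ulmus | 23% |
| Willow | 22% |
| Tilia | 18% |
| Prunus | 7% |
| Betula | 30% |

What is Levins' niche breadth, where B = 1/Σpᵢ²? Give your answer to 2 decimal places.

4.37

Convert percentages to proportions (divide by 100).
Σpᵢ² = 0.23² + 0.22² + 0.18² + 0.07² + 0.30² = 0.0529 + 0.0484 + 0.0324 + 0.0049 + 0.0900 = 0.2286
B = 1 / 0.2286 = 4.3745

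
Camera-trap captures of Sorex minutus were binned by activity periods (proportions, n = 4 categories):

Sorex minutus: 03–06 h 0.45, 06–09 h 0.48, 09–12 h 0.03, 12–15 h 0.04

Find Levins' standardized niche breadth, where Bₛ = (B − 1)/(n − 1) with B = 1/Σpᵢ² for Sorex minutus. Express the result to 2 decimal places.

Σpᵢ² = 0.45² + 0.48² + 0.03² + 0.04² = 0.2025 + 0.2304 + 0.0009 + 0.0016 = 0.4354
B = 1 / 0.4354 = 2.2967
Bₛ = (B − 1)/(n − 1) = (2.2967 − 1)/(4 − 1) = 1.2967/3 = 0.4322

0.43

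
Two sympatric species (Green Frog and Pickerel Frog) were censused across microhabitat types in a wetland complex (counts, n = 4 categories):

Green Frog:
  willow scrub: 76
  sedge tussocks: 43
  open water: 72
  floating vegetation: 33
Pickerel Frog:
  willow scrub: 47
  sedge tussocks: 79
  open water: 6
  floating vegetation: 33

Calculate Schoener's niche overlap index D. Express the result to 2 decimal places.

0.66

Proportions for Green Frog (n=224): 76/224=0.3393, 43/224=0.1920, 72/224=0.3214, 33/224=0.1473
Proportions for Pickerel Frog (n=165): 47/165=0.2848, 79/165=0.4788, 6/165=0.0364, 33/165=0.2000
Σ|p₁ᵢ − p₂ᵢ| = 0.0545 + 0.2868 + 0.2850 + 0.0527 = 0.6790
D = 1 − ½ × 0.6790 = 1 − 0.33950 = 0.66050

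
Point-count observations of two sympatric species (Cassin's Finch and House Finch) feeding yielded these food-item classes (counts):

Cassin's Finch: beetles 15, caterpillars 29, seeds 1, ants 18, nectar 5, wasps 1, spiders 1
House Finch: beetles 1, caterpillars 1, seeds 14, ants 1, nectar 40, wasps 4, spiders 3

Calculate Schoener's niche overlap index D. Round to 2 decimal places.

0.16

Proportions for Cassin's Finch (n=70): 15/70=0.2143, 29/70=0.4143, 1/70=0.0143, 18/70=0.2571, 5/70=0.0714, 1/70=0.0143, 1/70=0.0143
Proportions for House Finch (n=64): 1/64=0.0156, 1/64=0.0156, 14/64=0.2188, 1/64=0.0156, 40/64=0.6250, 4/64=0.0625, 3/64=0.0469
Σ|p₁ᵢ − p₂ᵢ| = 0.1987 + 0.3987 + 0.2045 + 0.2415 + 0.5536 + 0.0482 + 0.0326 = 1.6778
D = 1 − ½ × 1.6778 = 1 − 0.83890 = 0.16110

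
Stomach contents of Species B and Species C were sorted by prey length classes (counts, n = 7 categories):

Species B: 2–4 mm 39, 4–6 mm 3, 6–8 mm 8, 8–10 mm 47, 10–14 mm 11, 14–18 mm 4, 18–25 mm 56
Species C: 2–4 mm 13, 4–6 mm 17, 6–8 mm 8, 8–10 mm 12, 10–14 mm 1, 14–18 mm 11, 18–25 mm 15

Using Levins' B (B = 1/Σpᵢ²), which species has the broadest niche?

Proportions for Species B (n=168): 39/168=0.2321, 3/168=0.0179, 8/168=0.0476, 47/168=0.2798, 11/168=0.0655, 4/168=0.0238, 56/168=0.3333
Proportions for Species C (n=77): 13/77=0.1688, 17/77=0.2208, 8/77=0.1039, 12/77=0.1558, 1/77=0.0130, 11/77=0.1429, 15/77=0.1948
Σp_Bᵢ² = 0.2321² + 0.0179² + 0.0476² + 0.2798² + 0.0655² + 0.0238² + 0.3333² = 0.053870 + 0.000320 + 0.002266 + 0.078288 + 0.004290 + 0.000566 + 0.111089 = 0.250689
B_B = 1 / 0.250689 = 3.9890
Σp_Cᵢ² = 0.1688² + 0.2208² + 0.1039² + 0.1558² + 0.0130² + 0.1429² + 0.1948² = 0.028493 + 0.048753 + 0.010795 + 0.024274 + 0.000169 + 0.020420 + 0.037947 = 0.170851
B_C = 1 / 0.170851 = 5.8531
Highest B → broadest niche (most generalist): Species C (B = 5.85).

Species C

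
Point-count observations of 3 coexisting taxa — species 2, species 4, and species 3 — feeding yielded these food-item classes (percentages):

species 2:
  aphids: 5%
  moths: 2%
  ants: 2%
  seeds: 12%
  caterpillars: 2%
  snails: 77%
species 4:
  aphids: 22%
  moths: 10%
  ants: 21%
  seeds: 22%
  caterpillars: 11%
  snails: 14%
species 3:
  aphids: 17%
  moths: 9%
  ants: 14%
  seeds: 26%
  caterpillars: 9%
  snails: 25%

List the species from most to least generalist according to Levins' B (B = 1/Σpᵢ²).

species 4 > species 3 > species 2

Convert percentages to proportions (divide by 100).
Σp_2ᵢ² = 0.05² + 0.02² + 0.02² + 0.12² + 0.02² + 0.77² = 0.0025 + 0.0004 + 0.0004 + 0.0144 + 0.0004 + 0.5929 = 0.6110
B_2 = 1 / 0.6110 = 1.6367
Σp_4ᵢ² = 0.22² + 0.10² + 0.21² + 0.22² + 0.11² + 0.14² = 0.0484 + 0.0100 + 0.0441 + 0.0484 + 0.0121 + 0.0196 = 0.1826
B_4 = 1 / 0.1826 = 5.4765
Σp_3ᵢ² = 0.17² + 0.09² + 0.14² + 0.26² + 0.09² + 0.25² = 0.0289 + 0.0081 + 0.0196 + 0.0676 + 0.0081 + 0.0625 = 0.1948
B_3 = 1 / 0.1948 = 5.1335
Ranking by B (broadest → narrowest): species 4 (5.48) > species 3 (5.13) > species 2 (1.64)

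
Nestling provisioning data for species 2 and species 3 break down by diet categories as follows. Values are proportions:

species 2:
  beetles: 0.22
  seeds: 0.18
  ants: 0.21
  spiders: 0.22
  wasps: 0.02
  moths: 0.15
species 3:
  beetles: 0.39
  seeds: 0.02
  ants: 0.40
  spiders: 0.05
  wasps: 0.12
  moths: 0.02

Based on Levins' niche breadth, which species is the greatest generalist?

Σp_2ᵢ² = 0.22² + 0.18² + 0.21² + 0.22² + 0.02² + 0.15² = 0.0484 + 0.0324 + 0.0441 + 0.0484 + 0.0004 + 0.0225 = 0.1962
B_2 = 1 / 0.1962 = 5.0968
Σp_3ᵢ² = 0.39² + 0.02² + 0.40² + 0.05² + 0.12² + 0.02² = 0.1521 + 0.0004 + 0.1600 + 0.0025 + 0.0144 + 0.0004 = 0.3298
B_3 = 1 / 0.3298 = 3.0321
Highest B → broadest niche (most generalist): species 2 (B = 5.10).

species 2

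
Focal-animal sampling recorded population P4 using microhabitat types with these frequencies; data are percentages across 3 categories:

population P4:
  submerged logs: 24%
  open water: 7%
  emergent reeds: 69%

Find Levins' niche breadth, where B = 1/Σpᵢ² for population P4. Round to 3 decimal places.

Convert percentages to proportions (divide by 100).
Σpᵢ² = 0.24² + 0.07² + 0.69² = 0.0576 + 0.0049 + 0.4761 = 0.5386
B = 1 / 0.5386 = 1.85667

1.857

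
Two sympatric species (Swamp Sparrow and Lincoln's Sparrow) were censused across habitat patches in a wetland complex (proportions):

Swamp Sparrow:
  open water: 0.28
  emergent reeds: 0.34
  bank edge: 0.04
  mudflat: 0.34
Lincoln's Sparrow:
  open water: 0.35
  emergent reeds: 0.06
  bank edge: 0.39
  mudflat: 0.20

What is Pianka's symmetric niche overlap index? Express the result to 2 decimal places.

Σ p₁ᵢp₂ᵢ = 0.0980 + 0.0204 + 0.0156 + 0.0680 = 0.2020
Σp_1ᵢ² = 0.28² + 0.34² + 0.04² + 0.34² = 0.0784 + 0.1156 + 0.0016 + 0.1156 = 0.3112
Σp_2ᵢ² = 0.35² + 0.06² + 0.39² + 0.20² = 0.1225 + 0.0036 + 0.1521 + 0.0400 = 0.3182
O = 0.2020 / √(0.3112 × 0.3182) = 0.2020 / 0.31468 = 0.6419

0.64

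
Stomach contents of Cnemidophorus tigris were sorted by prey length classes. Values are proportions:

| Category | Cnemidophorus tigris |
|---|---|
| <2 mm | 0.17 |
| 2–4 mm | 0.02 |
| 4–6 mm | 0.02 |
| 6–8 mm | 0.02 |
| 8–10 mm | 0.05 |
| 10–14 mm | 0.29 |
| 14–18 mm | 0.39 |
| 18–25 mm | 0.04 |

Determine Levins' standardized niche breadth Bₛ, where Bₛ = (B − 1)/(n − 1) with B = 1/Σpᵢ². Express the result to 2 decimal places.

Σpᵢ² = 0.17² + 0.02² + 0.02² + 0.02² + 0.05² + 0.29² + 0.39² + 0.04² = 0.0289 + 0.0004 + 0.0004 + 0.0004 + 0.0025 + 0.0841 + 0.1521 + 0.0016 = 0.2704
B = 1 / 0.2704 = 3.6982
Bₛ = (B − 1)/(n − 1) = (3.6982 − 1)/(8 − 1) = 2.6982/7 = 0.3855

0.39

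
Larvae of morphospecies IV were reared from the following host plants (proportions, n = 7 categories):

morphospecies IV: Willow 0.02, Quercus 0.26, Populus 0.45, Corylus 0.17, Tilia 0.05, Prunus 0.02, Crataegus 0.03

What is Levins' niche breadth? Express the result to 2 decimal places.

3.30

Σpᵢ² = 0.02² + 0.26² + 0.45² + 0.17² + 0.05² + 0.02² + 0.03² = 0.0004 + 0.0676 + 0.2025 + 0.0289 + 0.0025 + 0.0004 + 0.0009 = 0.3032
B = 1 / 0.3032 = 3.2982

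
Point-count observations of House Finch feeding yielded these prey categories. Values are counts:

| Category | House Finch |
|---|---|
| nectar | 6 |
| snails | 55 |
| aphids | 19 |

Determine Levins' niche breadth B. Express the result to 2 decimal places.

1.87

Proportions for House Finch (n=80): 6/80=0.0750, 55/80=0.6875, 19/80=0.2375
Σpᵢ² = 0.0750² + 0.6875² + 0.2375² = 0.005625 + 0.472656 + 0.056406 = 0.534687
B = 1 / 0.534687 = 1.8703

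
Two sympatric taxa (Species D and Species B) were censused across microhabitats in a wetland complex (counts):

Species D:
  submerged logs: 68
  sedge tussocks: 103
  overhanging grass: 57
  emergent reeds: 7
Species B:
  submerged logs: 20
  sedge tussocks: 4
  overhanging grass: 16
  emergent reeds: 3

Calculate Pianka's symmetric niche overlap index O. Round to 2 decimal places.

0.76

Proportions for Species D (n=235): 68/235=0.2894, 103/235=0.4383, 57/235=0.2426, 7/235=0.0298
Proportions for Species B (n=43): 20/43=0.4651, 4/43=0.0930, 16/43=0.3721, 3/43=0.0698
Σ p₁ᵢp₂ᵢ = 0.134600 + 0.040762 + 0.090271 + 0.002080 = 0.267713
Σp_1ᵢ² = 0.2894² + 0.4383² + 0.2426² + 0.0298² = 0.083752 + 0.192107 + 0.058855 + 0.000888 = 0.335602
Σp_2ᵢ² = 0.4651² + 0.0930² + 0.3721² + 0.0698² = 0.216318 + 0.008649 + 0.138458 + 0.004872 = 0.368297
O = 0.267713 / √(0.335602 × 0.368297) = 0.267713 / 0.3515696 = 0.7615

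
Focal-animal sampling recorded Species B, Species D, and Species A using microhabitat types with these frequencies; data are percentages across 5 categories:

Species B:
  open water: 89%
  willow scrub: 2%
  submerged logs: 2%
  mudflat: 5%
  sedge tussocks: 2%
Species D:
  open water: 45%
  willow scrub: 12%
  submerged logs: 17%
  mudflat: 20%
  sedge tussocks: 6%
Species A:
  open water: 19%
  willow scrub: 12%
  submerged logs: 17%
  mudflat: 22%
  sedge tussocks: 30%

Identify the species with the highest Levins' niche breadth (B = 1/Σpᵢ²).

Species A

Convert percentages to proportions (divide by 100).
Σp_Bᵢ² = 0.89² + 0.02² + 0.02² + 0.05² + 0.02² = 0.7921 + 0.0004 + 0.0004 + 0.0025 + 0.0004 = 0.7958
B_B = 1 / 0.7958 = 1.2566
Σp_Dᵢ² = 0.45² + 0.12² + 0.17² + 0.20² + 0.06² = 0.2025 + 0.0144 + 0.0289 + 0.0400 + 0.0036 = 0.2894
B_D = 1 / 0.2894 = 3.4554
Σp_Aᵢ² = 0.19² + 0.12² + 0.17² + 0.22² + 0.30² = 0.0361 + 0.0144 + 0.0289 + 0.0484 + 0.0900 = 0.2178
B_A = 1 / 0.2178 = 4.5914
Highest B → broadest niche (most generalist): Species A (B = 4.59).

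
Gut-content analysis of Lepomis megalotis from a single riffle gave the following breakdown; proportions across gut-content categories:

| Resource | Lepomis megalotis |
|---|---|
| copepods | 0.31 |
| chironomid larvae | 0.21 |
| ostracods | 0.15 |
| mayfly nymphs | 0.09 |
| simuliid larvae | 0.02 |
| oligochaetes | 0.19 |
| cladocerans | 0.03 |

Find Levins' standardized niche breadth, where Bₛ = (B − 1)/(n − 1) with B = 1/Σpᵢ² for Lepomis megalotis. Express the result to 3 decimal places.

Σpᵢ² = 0.31² + 0.21² + 0.15² + 0.09² + 0.02² + 0.19² + 0.03² = 0.0961 + 0.0441 + 0.0225 + 0.0081 + 0.0004 + 0.0361 + 0.0009 = 0.2082
B = 1 / 0.2082 = 4.80307
Bₛ = (B − 1)/(n − 1) = (4.80307 − 1)/(7 − 1) = 3.80307/6 = 0.63385

0.634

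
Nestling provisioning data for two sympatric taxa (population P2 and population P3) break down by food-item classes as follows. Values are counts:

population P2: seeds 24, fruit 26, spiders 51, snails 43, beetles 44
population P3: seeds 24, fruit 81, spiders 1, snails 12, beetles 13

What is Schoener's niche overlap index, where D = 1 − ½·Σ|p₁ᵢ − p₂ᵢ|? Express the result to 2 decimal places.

0.46

Proportions for population P2 (n=188): 24/188=0.1277, 26/188=0.1383, 51/188=0.2713, 43/188=0.2287, 44/188=0.2340
Proportions for population P3 (n=131): 24/131=0.1832, 81/131=0.6183, 1/131=0.0076, 12/131=0.0916, 13/131=0.0992
Σ|p₁ᵢ − p₂ᵢ| = 0.0555 + 0.4800 + 0.2637 + 0.1371 + 0.1348 = 1.0711
D = 1 − ½ × 1.0711 = 1 − 0.53555 = 0.46445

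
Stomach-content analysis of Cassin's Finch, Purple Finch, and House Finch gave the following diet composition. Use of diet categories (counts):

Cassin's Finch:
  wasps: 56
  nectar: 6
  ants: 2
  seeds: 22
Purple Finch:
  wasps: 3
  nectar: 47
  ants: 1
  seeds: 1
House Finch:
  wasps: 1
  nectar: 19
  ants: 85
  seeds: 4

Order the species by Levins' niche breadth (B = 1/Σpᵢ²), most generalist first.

Cassin's Finch > House Finch > Purple Finch

Proportions for Cassin's Finch (n=86): 56/86=0.6512, 6/86=0.0698, 2/86=0.0233, 22/86=0.2558
Proportions for Purple Finch (n=52): 3/52=0.0577, 47/52=0.9038, 1/52=0.0192, 1/52=0.0192
Proportions for House Finch (n=109): 1/109=0.0092, 19/109=0.1743, 85/109=0.7798, 4/109=0.0367
Σp_Cassᵢ² = 0.6512² + 0.0698² + 0.0233² + 0.2558² = 0.424061 + 0.004872 + 0.000543 + 0.065434 = 0.494910
B_Cass = 1 / 0.494910 = 2.0206
Σp_Purpᵢ² = 0.0577² + 0.9038² + 0.0192² + 0.0192² = 0.003329 + 0.816854 + 0.000369 + 0.000369 = 0.820921
B_Purp = 1 / 0.820921 = 1.2181
Σp_Housᵢ² = 0.0092² + 0.1743² + 0.7798² + 0.0367² = 0.000085 + 0.030380 + 0.608088 + 0.001347 = 0.639900
B_Hous = 1 / 0.639900 = 1.5627
Ranking by B (broadest → narrowest): Cassin's Finch (2.02) > House Finch (1.56) > Purple Finch (1.22)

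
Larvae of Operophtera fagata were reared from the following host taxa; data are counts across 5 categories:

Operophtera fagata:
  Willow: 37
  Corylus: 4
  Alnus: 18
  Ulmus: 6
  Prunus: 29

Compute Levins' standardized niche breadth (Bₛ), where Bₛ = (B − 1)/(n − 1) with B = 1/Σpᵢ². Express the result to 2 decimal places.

Proportions for Operophtera fagata (n=94): 37/94=0.3936, 4/94=0.0426, 18/94=0.1915, 6/94=0.0638, 29/94=0.3085
Σpᵢ² = 0.3936² + 0.0426² + 0.1915² + 0.0638² + 0.3085² = 0.154921 + 0.001815 + 0.036672 + 0.004070 + 0.095172 = 0.292650
B = 1 / 0.292650 = 3.4171
Bₛ = (B − 1)/(n − 1) = (3.4171 − 1)/(5 − 1) = 2.4171/4 = 0.6043

0.60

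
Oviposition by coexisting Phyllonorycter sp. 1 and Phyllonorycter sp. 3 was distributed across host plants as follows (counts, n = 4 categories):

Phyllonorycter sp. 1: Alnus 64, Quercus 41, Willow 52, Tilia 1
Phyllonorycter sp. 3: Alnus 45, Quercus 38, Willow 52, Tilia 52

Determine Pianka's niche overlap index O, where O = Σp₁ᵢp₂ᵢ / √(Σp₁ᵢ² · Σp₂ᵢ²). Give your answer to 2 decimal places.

Proportions for Phyllonorycter sp. 1 (n=158): 64/158=0.4051, 41/158=0.2595, 52/158=0.3291, 1/158=0.0063
Proportions for Phyllonorycter sp. 3 (n=187): 45/187=0.2406, 38/187=0.2032, 52/187=0.2781, 52/187=0.2781
Σ p₁ᵢp₂ᵢ = 0.097467 + 0.052730 + 0.091523 + 0.001752 = 0.243472
Σp_1ᵢ² = 0.4051² + 0.2595² + 0.3291² + 0.0063² = 0.164106 + 0.067340 + 0.108307 + 0.000040 = 0.339793
Σp_2ᵢ² = 0.2406² + 0.2032² + 0.2781² + 0.2781² = 0.057888 + 0.041290 + 0.077340 + 0.077340 = 0.253858
O = 0.243472 / √(0.339793 × 0.253858) = 0.243472 / 0.2936991 = 0.8290

0.83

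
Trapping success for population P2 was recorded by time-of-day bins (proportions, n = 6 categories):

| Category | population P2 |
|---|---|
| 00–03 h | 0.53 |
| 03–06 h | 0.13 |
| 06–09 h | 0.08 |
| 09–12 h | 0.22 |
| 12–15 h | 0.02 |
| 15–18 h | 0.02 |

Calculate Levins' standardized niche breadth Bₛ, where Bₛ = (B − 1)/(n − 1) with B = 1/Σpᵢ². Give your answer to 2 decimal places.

Σpᵢ² = 0.53² + 0.13² + 0.08² + 0.22² + 0.02² + 0.02² = 0.2809 + 0.0169 + 0.0064 + 0.0484 + 0.0004 + 0.0004 = 0.3534
B = 1 / 0.3534 = 2.8297
Bₛ = (B − 1)/(n − 1) = (2.8297 − 1)/(6 − 1) = 1.8297/5 = 0.3659

0.37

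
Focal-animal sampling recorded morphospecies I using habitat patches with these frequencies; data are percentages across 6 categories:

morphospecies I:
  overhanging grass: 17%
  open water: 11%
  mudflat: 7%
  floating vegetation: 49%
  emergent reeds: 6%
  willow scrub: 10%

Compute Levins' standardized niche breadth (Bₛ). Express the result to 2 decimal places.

Convert percentages to proportions (divide by 100).
Σpᵢ² = 0.17² + 0.11² + 0.07² + 0.49² + 0.06² + 0.10² = 0.0289 + 0.0121 + 0.0049 + 0.2401 + 0.0036 + 0.0100 = 0.2996
B = 1 / 0.2996 = 3.3378
Bₛ = (B − 1)/(n − 1) = (3.3378 − 1)/(6 − 1) = 2.3378/5 = 0.4676

0.47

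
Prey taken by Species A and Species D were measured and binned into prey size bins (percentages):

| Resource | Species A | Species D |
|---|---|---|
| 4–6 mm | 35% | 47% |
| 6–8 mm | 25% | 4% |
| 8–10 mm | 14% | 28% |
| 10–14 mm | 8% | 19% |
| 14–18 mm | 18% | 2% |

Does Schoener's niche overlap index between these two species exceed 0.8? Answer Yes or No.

Convert percentages to proportions (divide by 100).
Σ|p₁ᵢ − p₂ᵢ| = 0.12 + 0.21 + 0.14 + 0.11 + 0.16 = 0.74
D = 1 − ½ × 0.74 = 1 − 0.370 = 0.6300
D = 0.6300 < 0.8 → No.

No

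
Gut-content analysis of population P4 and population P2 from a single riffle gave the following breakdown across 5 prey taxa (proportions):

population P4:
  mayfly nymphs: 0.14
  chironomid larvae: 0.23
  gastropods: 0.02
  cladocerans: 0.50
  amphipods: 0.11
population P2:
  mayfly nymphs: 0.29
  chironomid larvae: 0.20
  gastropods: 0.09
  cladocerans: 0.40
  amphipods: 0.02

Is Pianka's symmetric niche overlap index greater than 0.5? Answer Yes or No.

Yes

Σ p₁ᵢp₂ᵢ = 0.0406 + 0.0460 + 0.0018 + 0.2000 + 0.0022 = 0.2906
Σp_1ᵢ² = 0.14² + 0.23² + 0.02² + 0.50² + 0.11² = 0.0196 + 0.0529 + 0.0004 + 0.2500 + 0.0121 = 0.3350
Σp_2ᵢ² = 0.29² + 0.20² + 0.09² + 0.40² + 0.02² = 0.0841 + 0.0400 + 0.0081 + 0.1600 + 0.0004 = 0.2926
O = 0.2906 / √(0.3350 × 0.2926) = 0.2906 / 0.31308 = 0.9282
O = 0.9282 > 0.5 → Yes.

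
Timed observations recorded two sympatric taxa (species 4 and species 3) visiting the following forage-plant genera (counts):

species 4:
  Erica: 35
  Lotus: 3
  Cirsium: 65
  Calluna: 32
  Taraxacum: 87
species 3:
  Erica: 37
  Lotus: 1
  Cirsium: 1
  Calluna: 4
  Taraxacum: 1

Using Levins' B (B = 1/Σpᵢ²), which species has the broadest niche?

Proportions for species 4 (n=222): 35/222=0.1577, 3/222=0.0135, 65/222=0.2928, 32/222=0.1441, 87/222=0.3919
Proportions for species 3 (n=44): 37/44=0.8409, 1/44=0.0227, 1/44=0.0227, 4/44=0.0909, 1/44=0.0227
Σp_4ᵢ² = 0.1577² + 0.0135² + 0.2928² + 0.1441² + 0.3919² = 0.024869 + 0.000182 + 0.085732 + 0.020765 + 0.153586 = 0.285134
B_4 = 1 / 0.285134 = 3.5071
Σp_3ᵢ² = 0.8409² + 0.0227² + 0.0227² + 0.0909² + 0.0227² = 0.707113 + 0.000515 + 0.000515 + 0.008263 + 0.000515 = 0.716921
B_3 = 1 / 0.716921 = 1.3949
Highest B → broadest niche (most generalist): species 4 (B = 3.51).

species 4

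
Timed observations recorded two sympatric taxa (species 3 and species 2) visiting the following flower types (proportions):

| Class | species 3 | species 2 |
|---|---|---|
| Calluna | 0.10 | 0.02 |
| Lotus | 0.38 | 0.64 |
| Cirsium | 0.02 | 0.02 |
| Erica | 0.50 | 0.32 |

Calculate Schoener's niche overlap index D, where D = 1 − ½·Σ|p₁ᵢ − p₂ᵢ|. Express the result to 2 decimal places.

Σ|p₁ᵢ − p₂ᵢ| = 0.08 + 0.26 + 0.00 + 0.18 = 0.52
D = 1 − ½ × 0.52 = 1 − 0.260 = 0.7400

0.74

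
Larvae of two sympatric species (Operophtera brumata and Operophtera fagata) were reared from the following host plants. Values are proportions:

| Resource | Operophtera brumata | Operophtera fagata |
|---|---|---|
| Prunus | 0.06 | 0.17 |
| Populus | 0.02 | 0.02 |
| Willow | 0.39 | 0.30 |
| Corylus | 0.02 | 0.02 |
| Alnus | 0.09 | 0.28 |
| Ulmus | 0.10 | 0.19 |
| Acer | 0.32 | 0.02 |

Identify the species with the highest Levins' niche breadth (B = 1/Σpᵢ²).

Σp_brumᵢ² = 0.06² + 0.02² + 0.39² + 0.02² + 0.09² + 0.10² + 0.32² = 0.0036 + 0.0004 + 0.1521 + 0.0004 + 0.0081 + 0.0100 + 0.1024 = 0.2770
B_brum = 1 / 0.2770 = 3.6101
Σp_fagaᵢ² = 0.17² + 0.02² + 0.30² + 0.02² + 0.28² + 0.19² + 0.02² = 0.0289 + 0.0004 + 0.0900 + 0.0004 + 0.0784 + 0.0361 + 0.0004 = 0.2346
B_faga = 1 / 0.2346 = 4.2626
Highest B → broadest niche (most generalist): Operophtera fagata (B = 4.26).

Operophtera fagata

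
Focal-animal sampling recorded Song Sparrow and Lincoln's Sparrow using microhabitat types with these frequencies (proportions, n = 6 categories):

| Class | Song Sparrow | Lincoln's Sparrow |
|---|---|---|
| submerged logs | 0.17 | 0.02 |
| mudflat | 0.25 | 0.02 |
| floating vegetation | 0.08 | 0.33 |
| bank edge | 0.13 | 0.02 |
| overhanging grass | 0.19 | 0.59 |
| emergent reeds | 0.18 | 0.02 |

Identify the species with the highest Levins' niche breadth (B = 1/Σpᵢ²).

Song Sparrow

Σp_Songᵢ² = 0.17² + 0.25² + 0.08² + 0.13² + 0.19² + 0.18² = 0.0289 + 0.0625 + 0.0064 + 0.0169 + 0.0361 + 0.0324 = 0.1832
B_Song = 1 / 0.1832 = 5.4585
Σp_Lincᵢ² = 0.02² + 0.02² + 0.33² + 0.02² + 0.59² + 0.02² = 0.0004 + 0.0004 + 0.1089 + 0.0004 + 0.3481 + 0.0004 = 0.4586
B_Linc = 1 / 0.4586 = 2.1805
Highest B → broadest niche (most generalist): Song Sparrow (B = 5.46).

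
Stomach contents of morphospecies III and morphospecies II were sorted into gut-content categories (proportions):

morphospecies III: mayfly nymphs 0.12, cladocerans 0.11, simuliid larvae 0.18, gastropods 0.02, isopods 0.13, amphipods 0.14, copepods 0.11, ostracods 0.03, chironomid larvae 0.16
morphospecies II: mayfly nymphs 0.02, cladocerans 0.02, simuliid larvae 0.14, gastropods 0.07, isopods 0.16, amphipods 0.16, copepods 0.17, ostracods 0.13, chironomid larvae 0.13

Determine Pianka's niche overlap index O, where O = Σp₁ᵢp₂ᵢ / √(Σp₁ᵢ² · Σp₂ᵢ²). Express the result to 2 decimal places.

Σ p₁ᵢp₂ᵢ = 0.0024 + 0.0022 + 0.0252 + 0.0014 + 0.0208 + 0.0224 + 0.0187 + 0.0039 + 0.0208 = 0.1178
Σp_1ᵢ² = 0.12² + 0.11² + 0.18² + 0.02² + 0.13² + 0.14² + 0.11² + 0.03² + 0.16² = 0.0144 + 0.0121 + 0.0324 + 0.0004 + 0.0169 + 0.0196 + 0.0121 + 0.0009 + 0.0256 = 0.1344
Σp_2ᵢ² = 0.02² + 0.02² + 0.14² + 0.07² + 0.16² + 0.16² + 0.17² + 0.13² + 0.13² = 0.0004 + 0.0004 + 0.0196 + 0.0049 + 0.0256 + 0.0256 + 0.0289 + 0.0169 + 0.0169 = 0.1392
O = 0.1178 / √(0.1344 × 0.1392) = 0.1178 / 0.13678 = 0.8612

0.86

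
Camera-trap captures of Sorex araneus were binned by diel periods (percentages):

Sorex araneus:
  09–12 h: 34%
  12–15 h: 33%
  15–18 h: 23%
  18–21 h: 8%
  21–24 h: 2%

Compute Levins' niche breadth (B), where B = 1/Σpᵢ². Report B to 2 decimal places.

3.52

Convert percentages to proportions (divide by 100).
Σpᵢ² = 0.34² + 0.33² + 0.23² + 0.08² + 0.02² = 0.1156 + 0.1089 + 0.0529 + 0.0064 + 0.0004 = 0.2842
B = 1 / 0.2842 = 3.5186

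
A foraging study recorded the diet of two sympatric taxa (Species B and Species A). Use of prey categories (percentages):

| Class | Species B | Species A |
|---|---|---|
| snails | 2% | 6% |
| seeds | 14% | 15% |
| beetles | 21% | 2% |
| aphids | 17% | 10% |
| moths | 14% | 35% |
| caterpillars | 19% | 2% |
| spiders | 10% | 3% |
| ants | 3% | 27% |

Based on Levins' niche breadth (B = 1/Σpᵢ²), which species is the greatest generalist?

Convert percentages to proportions (divide by 100).
Σp_Bᵢ² = 0.02² + 0.14² + 0.21² + 0.17² + 0.14² + 0.19² + 0.10² + 0.03² = 0.0004 + 0.0196 + 0.0441 + 0.0289 + 0.0196 + 0.0361 + 0.0100 + 0.0009 = 0.1596
B_B = 1 / 0.1596 = 6.2657
Σp_Aᵢ² = 0.06² + 0.15² + 0.02² + 0.10² + 0.35² + 0.02² + 0.03² + 0.27² = 0.0036 + 0.0225 + 0.0004 + 0.0100 + 0.1225 + 0.0004 + 0.0009 + 0.0729 = 0.2332
B_A = 1 / 0.2332 = 4.2882
Highest B → broadest niche (most generalist): Species B (B = 6.27).

Species B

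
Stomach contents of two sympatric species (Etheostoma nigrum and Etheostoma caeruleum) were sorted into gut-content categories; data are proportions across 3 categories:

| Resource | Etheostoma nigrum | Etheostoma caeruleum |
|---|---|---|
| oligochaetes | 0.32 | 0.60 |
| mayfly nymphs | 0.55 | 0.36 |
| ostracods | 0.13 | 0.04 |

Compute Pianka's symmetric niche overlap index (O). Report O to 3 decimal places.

Σ p₁ᵢp₂ᵢ = 0.1920 + 0.1980 + 0.0052 = 0.3952
Σp_1ᵢ² = 0.32² + 0.55² + 0.13² = 0.1024 + 0.3025 + 0.0169 = 0.4218
Σp_2ᵢ² = 0.60² + 0.36² + 0.04² = 0.3600 + 0.1296 + 0.0016 = 0.4912
O = 0.3952 / √(0.4218 × 0.4912) = 0.3952 / 0.455179 = 0.86823

0.868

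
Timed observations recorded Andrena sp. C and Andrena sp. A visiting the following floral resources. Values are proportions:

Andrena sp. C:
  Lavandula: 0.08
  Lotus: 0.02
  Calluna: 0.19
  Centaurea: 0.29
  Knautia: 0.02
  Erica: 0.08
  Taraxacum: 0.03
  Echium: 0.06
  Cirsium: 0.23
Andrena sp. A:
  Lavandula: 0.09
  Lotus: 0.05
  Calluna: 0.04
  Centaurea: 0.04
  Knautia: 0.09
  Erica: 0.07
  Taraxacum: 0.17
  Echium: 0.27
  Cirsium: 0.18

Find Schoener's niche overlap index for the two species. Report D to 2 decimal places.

0.54

Σ|p₁ᵢ − p₂ᵢ| = 0.01 + 0.03 + 0.15 + 0.25 + 0.07 + 0.01 + 0.14 + 0.21 + 0.05 = 0.92
D = 1 − ½ × 0.92 = 1 − 0.460 = 0.5400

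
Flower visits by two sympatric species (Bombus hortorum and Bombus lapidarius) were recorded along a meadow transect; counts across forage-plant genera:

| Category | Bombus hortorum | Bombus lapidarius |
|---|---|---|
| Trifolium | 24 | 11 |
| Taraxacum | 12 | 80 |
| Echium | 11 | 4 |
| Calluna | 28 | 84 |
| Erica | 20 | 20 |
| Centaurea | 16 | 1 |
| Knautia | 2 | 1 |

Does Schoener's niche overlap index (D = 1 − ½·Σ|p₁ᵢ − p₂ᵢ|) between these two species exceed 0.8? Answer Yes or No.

No

Proportions for Bombus hortorum (n=113): 24/113=0.2124, 12/113=0.1062, 11/113=0.0973, 28/113=0.2478, 20/113=0.1770, 16/113=0.1416, 2/113=0.0177
Proportions for Bombus lapidarius (n=201): 11/201=0.0547, 80/201=0.3980, 4/201=0.0199, 84/201=0.4179, 20/201=0.0995, 1/201=0.0050, 1/201=0.0050
Σ|p₁ᵢ − p₂ᵢ| = 0.1577 + 0.2918 + 0.0774 + 0.1701 + 0.0775 + 0.1366 + 0.0127 = 0.9238
D = 1 − ½ × 0.9238 = 1 − 0.46190 = 0.53810
D = 0.53810 < 0.8 → No.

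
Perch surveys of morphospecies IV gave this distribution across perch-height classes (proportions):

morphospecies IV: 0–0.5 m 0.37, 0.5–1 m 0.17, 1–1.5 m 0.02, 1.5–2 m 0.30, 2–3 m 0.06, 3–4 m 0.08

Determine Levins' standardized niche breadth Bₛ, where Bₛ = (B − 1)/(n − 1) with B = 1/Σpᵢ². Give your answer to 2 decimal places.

0.55

Σpᵢ² = 0.37² + 0.17² + 0.02² + 0.30² + 0.06² + 0.08² = 0.1369 + 0.0289 + 0.0004 + 0.0900 + 0.0036 + 0.0064 = 0.2662
B = 1 / 0.2662 = 3.7566
Bₛ = (B − 1)/(n − 1) = (3.7566 − 1)/(6 − 1) = 2.7566/5 = 0.5513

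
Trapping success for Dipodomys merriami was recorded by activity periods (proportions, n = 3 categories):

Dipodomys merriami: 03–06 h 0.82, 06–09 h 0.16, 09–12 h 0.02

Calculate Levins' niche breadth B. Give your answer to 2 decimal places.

Σpᵢ² = 0.82² + 0.16² + 0.02² = 0.6724 + 0.0256 + 0.0004 = 0.6984
B = 1 / 0.6984 = 1.4318

1.43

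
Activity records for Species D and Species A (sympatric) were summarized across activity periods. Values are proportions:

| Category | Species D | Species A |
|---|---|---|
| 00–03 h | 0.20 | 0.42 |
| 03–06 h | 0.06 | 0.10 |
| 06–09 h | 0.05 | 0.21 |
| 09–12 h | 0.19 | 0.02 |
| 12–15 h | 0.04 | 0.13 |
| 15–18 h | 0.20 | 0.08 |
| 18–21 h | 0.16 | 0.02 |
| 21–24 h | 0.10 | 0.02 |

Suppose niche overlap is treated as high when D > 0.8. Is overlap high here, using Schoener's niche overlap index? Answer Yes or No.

No

Σ|p₁ᵢ − p₂ᵢ| = 0.22 + 0.04 + 0.16 + 0.17 + 0.09 + 0.12 + 0.14 + 0.08 = 1.02
D = 1 − ½ × 1.02 = 1 − 0.510 = 0.4900
D = 0.4900 < 0.8 → No.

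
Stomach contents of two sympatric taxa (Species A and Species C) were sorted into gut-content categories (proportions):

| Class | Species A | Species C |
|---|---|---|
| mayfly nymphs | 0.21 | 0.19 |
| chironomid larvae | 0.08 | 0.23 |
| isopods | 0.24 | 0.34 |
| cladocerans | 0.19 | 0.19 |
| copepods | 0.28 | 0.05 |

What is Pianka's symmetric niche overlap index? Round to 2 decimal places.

0.82

Σ p₁ᵢp₂ᵢ = 0.0399 + 0.0184 + 0.0816 + 0.0361 + 0.0140 = 0.1900
Σp_1ᵢ² = 0.21² + 0.08² + 0.24² + 0.19² + 0.28² = 0.0441 + 0.0064 + 0.0576 + 0.0361 + 0.0784 = 0.2226
Σp_2ᵢ² = 0.19² + 0.23² + 0.34² + 0.19² + 0.05² = 0.0361 + 0.0529 + 0.1156 + 0.0361 + 0.0025 = 0.2432
O = 0.1900 / √(0.2226 × 0.2432) = 0.1900 / 0.23267 = 0.8166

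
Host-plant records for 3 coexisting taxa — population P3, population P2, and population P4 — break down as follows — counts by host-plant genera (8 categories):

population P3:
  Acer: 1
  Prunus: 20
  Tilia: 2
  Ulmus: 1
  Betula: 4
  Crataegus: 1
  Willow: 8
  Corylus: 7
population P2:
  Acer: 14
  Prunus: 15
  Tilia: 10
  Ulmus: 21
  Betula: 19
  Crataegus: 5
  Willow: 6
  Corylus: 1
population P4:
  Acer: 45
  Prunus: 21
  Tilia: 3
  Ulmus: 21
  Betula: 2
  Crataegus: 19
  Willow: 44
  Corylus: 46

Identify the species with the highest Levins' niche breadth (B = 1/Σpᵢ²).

Proportions for population P3 (n=44): 1/44=0.0227, 20/44=0.4545, 2/44=0.0455, 1/44=0.0227, 4/44=0.0909, 1/44=0.0227, 8/44=0.1818, 7/44=0.1591
Proportions for population P2 (n=91): 14/91=0.1538, 15/91=0.1648, 10/91=0.1099, 21/91=0.2308, 19/91=0.2088, 5/91=0.0549, 6/91=0.0659, 1/91=0.0110
Proportions for population P4 (n=201): 45/201=0.2239, 21/201=0.1045, 3/201=0.0149, 21/201=0.1045, 2/201=0.0100, 19/201=0.0945, 44/201=0.2189, 46/201=0.2289
Σp_P3ᵢ² = 0.0227² + 0.4545² + 0.0455² + 0.0227² + 0.0909² + 0.0227² + 0.1818² + 0.1591² = 0.000515 + 0.206570 + 0.002070 + 0.000515 + 0.008263 + 0.000515 + 0.033051 + 0.025313 = 0.276812
B_P3 = 1 / 0.276812 = 3.6126
Σp_P2ᵢ² = 0.1538² + 0.1648² + 0.1099² + 0.2308² + 0.2088² + 0.0549² + 0.0659² + 0.0110² = 0.023654 + 0.027159 + 0.012078 + 0.053269 + 0.043597 + 0.003014 + 0.004343 + 0.000121 = 0.167235
B_P2 = 1 / 0.167235 = 5.9796
Σp_P4ᵢ² = 0.2239² + 0.1045² + 0.0149² + 0.1045² + 0.0100² + 0.0945² + 0.2189² + 0.2289² = 0.050131 + 0.010920 + 0.000222 + 0.010920 + 0.000100 + 0.008930 + 0.047917 + 0.052395 = 0.181535
B_P4 = 1 / 0.181535 = 5.5086
Highest B → broadest niche (most generalist): population P2 (B = 5.98).

population P2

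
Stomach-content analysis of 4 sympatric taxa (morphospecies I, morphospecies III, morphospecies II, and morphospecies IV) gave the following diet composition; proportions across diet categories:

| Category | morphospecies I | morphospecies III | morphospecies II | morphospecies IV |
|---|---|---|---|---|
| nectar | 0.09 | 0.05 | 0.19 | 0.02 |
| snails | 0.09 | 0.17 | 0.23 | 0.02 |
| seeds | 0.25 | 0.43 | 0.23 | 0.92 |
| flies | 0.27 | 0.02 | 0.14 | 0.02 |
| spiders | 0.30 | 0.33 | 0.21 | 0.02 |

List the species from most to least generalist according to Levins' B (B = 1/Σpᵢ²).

Σp_Iᵢ² = 0.09² + 0.09² + 0.25² + 0.27² + 0.30² = 0.0081 + 0.0081 + 0.0625 + 0.0729 + 0.0900 = 0.2416
B_I = 1 / 0.2416 = 4.1391
Σp_IIIᵢ² = 0.05² + 0.17² + 0.43² + 0.02² + 0.33² = 0.0025 + 0.0289 + 0.1849 + 0.0004 + 0.1089 = 0.3256
B_III = 1 / 0.3256 = 3.0713
Σp_IIᵢ² = 0.19² + 0.23² + 0.23² + 0.14² + 0.21² = 0.0361 + 0.0529 + 0.0529 + 0.0196 + 0.0441 = 0.2056
B_II = 1 / 0.2056 = 4.8638
Σp_IVᵢ² = 0.02² + 0.02² + 0.92² + 0.02² + 0.02² = 0.0004 + 0.0004 + 0.8464 + 0.0004 + 0.0004 = 0.8480
B_IV = 1 / 0.8480 = 1.1792
Ranking by B (broadest → narrowest): morphospecies II (4.86) > morphospecies I (4.14) > morphospecies III (3.07) > morphospecies IV (1.18)

morphospecies II > morphospecies I > morphospecies III > morphospecies IV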